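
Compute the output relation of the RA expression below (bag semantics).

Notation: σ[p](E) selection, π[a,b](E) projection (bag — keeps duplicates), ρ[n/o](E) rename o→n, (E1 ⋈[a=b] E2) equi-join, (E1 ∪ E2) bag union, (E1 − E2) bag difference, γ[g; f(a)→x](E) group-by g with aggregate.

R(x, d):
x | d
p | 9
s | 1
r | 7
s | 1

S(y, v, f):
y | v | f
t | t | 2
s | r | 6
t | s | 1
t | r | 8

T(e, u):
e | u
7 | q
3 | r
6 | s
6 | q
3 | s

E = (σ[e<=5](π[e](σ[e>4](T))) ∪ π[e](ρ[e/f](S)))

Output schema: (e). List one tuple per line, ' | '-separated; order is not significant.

Row counts bottom-up:
  T → 5
  σ[e>4](T) → 3
  π[e](σ[e>4](T)) → 3
  σ[e<=5](π[e](σ[e>4](T))) → 0
  S → 4
  ρ[e/f](S) → 4
  π[e](ρ[e/f](S)) → 4
  (σ[e<=5](π[e](σ[e>4](T))) ∪ π[e](ρ[e/f](S))) → 4

== RESULT ==
e
1
2
6
8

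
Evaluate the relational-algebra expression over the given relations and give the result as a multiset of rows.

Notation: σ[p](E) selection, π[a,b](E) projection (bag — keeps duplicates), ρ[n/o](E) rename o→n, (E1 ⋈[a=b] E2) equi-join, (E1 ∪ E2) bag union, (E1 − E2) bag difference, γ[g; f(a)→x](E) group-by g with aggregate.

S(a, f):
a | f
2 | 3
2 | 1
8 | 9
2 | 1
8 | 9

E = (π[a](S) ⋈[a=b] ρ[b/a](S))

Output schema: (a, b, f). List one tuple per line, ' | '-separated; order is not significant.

Per-node cardinality:
  S → 5
  π[a](S) → 5
  S → 5
  ρ[b/a](S) → 5
  (π[a](S) ⋈[a=b] ρ[b/a](S)) → 13

== RESULT ==
a | b | f
2 | 2 | 1
2 | 2 | 1
2 | 2 | 1
2 | 2 | 1
2 | 2 | 1
2 | 2 | 1
2 | 2 | 3
2 | 2 | 3
2 | 2 | 3
8 | 8 | 9
8 | 8 | 9
8 | 8 | 9
8 | 8 | 9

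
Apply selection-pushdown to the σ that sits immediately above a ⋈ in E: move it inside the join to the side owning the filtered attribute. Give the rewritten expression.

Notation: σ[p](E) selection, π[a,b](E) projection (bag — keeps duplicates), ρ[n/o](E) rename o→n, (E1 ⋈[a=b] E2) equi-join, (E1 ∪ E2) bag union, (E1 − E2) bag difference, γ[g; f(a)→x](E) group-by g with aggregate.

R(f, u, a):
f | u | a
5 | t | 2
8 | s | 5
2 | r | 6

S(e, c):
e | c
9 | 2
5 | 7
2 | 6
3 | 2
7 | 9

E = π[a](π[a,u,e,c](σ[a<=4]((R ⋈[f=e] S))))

σ filters on a, owned by the left side.
E' = π[a](π[a,u,e,c]((σ[a<=4](R) ⋈[f=e] S)))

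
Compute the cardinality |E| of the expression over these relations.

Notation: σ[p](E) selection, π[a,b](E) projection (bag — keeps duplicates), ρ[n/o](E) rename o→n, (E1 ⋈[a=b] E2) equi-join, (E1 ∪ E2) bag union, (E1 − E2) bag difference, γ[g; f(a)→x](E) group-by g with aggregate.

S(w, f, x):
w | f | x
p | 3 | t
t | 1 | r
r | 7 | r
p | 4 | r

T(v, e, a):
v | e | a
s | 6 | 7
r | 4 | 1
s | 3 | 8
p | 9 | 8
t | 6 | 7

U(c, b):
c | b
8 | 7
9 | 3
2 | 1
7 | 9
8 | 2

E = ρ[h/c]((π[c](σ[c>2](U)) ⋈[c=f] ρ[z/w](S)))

Row counts bottom-up:
  U → 5
  σ[c>2](U) → 4
  π[c](σ[c>2](U)) → 4
  S → 4
  ρ[z/w](S) → 4
  (π[c](σ[c>2](U)) ⋈[c=f] ρ[z/w](S)) → 1
  ρ[h/c]((π[c](σ[c>2](U)) ⋈[c=f] ρ[z/w](S))) → 1

|E| = 1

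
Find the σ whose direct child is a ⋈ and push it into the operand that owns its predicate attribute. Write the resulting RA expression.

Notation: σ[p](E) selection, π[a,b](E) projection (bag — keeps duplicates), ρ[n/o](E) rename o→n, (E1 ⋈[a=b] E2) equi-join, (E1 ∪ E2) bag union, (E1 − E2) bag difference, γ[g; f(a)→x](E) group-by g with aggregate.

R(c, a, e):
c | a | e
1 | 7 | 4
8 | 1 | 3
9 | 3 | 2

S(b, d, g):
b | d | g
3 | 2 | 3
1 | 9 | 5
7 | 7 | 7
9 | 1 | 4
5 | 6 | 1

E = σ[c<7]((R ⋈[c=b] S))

σ filters on c, owned by the left side.
E' = (σ[c<7](R) ⋈[c=b] S)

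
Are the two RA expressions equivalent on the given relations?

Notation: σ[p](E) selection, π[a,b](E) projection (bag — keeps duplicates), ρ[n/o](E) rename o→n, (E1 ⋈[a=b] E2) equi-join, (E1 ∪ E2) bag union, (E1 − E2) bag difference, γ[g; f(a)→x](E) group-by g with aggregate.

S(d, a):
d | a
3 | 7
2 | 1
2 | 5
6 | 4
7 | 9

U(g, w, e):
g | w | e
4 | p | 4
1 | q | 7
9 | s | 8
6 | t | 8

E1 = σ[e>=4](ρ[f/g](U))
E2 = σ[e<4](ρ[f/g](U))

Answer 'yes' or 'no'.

E1 stepwise |·|:
  U → 4
  ρ[f/g](U) → 4
  σ[e>=4](ρ[f/g](U)) → 4
E2 stepwise |·|:
  U → 4
  ρ[f/g](U) → 4
  σ[e<4](ρ[f/g](U)) → 0

E1 result:
f | w | e
1 | q | 7
4 | p | 4
6 | t | 8
9 | s | 8
E2 result:
f | w | e
(0 rows)
Witness: (1, 'q', 7) appears 1× in E1 but 0× in E2.

no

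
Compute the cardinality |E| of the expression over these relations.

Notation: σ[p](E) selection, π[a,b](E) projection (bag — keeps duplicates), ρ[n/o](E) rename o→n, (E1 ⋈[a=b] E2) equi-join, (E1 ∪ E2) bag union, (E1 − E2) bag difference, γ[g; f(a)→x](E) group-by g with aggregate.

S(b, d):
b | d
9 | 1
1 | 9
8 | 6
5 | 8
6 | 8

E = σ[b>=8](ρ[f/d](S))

Per-node cardinality:
  S → 5
  ρ[f/d](S) → 5
  σ[b>=8](ρ[f/d](S)) → 2

|E| = 2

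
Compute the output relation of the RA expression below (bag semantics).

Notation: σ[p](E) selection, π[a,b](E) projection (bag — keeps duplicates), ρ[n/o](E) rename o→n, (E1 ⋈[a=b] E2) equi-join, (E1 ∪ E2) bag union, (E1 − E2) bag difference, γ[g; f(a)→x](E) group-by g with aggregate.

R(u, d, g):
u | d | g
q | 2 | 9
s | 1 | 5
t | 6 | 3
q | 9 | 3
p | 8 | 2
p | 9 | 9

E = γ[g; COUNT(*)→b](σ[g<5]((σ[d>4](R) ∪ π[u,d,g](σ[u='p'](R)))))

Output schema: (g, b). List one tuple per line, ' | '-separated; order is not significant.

Stepwise |·|:
  R → 6
  σ[d>4](R) → 4
  R → 6
  σ[u='p'](R) → 2
  π[u,d,g](σ[u='p'](R)) → 2
  (σ[d>4](R) ∪ π[u,d,g](σ[u='p'](R))) → 6
  σ[g<5]((σ[d>4](R) ∪ π[u,d,g](σ[u='p'](R)))) → 4
  γ[g; COUNT(*)→b](σ[g<5]((σ[d>4](R) ∪ π[u,d,g](σ[u='p'](R))))) → 2

== RESULT ==
g | b
2 | 2
3 | 2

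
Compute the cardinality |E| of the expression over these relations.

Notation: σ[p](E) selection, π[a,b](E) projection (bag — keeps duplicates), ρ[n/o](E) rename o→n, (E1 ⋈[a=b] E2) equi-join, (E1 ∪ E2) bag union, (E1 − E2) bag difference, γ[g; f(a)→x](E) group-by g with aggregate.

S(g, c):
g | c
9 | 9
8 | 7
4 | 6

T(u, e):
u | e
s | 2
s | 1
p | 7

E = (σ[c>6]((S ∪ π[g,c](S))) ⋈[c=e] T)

Per-node cardinality:
  S → 3
  S → 3
  π[g,c](S) → 3
  (S ∪ π[g,c](S)) → 6
  σ[c>6]((S ∪ π[g,c](S))) → 4
  T → 3
  (σ[c>6]((S ∪ π[g,c](S))) ⋈[c=e] T) → 2

|E| = 2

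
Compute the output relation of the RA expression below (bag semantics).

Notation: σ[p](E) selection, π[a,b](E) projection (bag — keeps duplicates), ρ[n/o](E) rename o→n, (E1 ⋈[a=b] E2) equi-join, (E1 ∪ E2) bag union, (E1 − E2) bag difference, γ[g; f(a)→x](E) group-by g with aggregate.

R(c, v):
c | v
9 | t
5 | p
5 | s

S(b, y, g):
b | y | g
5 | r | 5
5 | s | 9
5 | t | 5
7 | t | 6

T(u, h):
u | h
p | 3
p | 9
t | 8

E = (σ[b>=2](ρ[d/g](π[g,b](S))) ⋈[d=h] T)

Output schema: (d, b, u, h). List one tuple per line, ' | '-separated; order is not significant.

Row counts bottom-up:
  S → 4
  π[g,b](S) → 4
  ρ[d/g](π[g,b](S)) → 4
  σ[b>=2](ρ[d/g](π[g,b](S))) → 4
  T → 3
  (σ[b>=2](ρ[d/g](π[g,b](S))) ⋈[d=h] T) → 1

== RESULT ==
d | b | u | h
9 | 5 | p | 9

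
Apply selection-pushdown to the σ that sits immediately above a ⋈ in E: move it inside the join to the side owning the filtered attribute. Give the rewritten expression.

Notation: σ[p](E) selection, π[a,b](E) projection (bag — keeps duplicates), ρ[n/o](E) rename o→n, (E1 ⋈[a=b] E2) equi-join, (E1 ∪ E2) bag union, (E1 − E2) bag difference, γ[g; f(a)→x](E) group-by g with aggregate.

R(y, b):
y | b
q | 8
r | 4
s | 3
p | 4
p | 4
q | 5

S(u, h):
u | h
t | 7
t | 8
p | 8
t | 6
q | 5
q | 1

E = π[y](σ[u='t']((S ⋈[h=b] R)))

σ filters on u, owned by the left side.
E' = π[y]((σ[u='t'](S) ⋈[h=b] R))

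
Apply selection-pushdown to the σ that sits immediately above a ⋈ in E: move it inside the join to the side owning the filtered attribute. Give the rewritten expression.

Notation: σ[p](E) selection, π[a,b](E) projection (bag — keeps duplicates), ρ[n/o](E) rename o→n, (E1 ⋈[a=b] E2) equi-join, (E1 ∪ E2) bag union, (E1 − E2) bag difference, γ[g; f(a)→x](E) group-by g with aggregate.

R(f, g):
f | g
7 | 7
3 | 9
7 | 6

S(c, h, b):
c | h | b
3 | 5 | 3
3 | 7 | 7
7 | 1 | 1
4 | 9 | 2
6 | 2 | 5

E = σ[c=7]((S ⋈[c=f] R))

σ filters on c, owned by the left side.
E' = (σ[c=7](S) ⋈[c=f] R)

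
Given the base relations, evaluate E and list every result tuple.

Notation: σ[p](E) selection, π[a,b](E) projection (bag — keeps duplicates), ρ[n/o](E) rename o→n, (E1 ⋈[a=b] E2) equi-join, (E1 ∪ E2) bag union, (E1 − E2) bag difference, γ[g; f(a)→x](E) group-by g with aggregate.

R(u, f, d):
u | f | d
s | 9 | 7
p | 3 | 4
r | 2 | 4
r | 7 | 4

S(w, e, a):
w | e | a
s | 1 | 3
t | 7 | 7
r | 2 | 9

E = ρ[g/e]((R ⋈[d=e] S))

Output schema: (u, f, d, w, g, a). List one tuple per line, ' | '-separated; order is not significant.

Stepwise |·|:
  R → 4
  S → 3
  (R ⋈[d=e] S) → 1
  ρ[g/e]((R ⋈[d=e] S)) → 1

== RESULT ==
u | f | d | w | g | a
s | 9 | 7 | t | 7 | 7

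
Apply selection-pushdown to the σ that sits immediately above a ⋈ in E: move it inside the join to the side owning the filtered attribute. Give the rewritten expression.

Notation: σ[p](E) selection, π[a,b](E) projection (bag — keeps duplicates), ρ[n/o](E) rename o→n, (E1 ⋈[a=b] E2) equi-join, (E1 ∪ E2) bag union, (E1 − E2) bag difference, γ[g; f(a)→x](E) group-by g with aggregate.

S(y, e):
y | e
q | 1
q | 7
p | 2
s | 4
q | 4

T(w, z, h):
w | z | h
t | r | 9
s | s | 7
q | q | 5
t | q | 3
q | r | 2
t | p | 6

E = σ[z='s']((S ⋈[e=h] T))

σ filters on z, owned by the right side.
E' = (S ⋈[e=h] σ[z='s'](T))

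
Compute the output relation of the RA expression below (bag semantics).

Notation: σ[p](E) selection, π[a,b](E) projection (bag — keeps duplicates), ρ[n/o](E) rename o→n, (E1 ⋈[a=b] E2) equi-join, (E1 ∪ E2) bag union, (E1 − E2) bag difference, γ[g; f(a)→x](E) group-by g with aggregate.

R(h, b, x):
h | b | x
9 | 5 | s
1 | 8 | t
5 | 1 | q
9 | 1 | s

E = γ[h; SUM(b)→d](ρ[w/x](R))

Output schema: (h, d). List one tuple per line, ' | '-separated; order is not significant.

Per-node cardinality:
  R → 4
  ρ[w/x](R) → 4
  γ[h; SUM(b)→d](ρ[w/x](R)) → 3

== RESULT ==
h | d
1 | 8
5 | 1
9 | 6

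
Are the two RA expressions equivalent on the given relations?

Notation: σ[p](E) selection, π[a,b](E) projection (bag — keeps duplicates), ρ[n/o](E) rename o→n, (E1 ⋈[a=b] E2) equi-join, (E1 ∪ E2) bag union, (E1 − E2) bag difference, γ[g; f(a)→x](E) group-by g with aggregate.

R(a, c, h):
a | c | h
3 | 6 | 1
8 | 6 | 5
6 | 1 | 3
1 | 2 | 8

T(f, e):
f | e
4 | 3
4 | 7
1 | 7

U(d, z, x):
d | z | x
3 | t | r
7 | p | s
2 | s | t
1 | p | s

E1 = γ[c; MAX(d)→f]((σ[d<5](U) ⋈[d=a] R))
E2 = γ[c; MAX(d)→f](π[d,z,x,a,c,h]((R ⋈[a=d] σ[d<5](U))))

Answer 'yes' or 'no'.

E1 stepwise |·|:
  U → 4
  σ[d<5](U) → 3
  R → 4
  (σ[d<5](U) ⋈[d=a] R) → 2
  γ[c; MAX(d)→f]((σ[d<5](U) ⋈[d=a] R)) → 2
E2 stepwise |·|:
  R → 4
  U → 4
  σ[d<5](U) → 3
  (R ⋈[a=d] σ[d<5](U)) → 2
  π[d,z,x,a,c,h]((R ⋈[a=d] σ[d<5](U))) → 2
  γ[c; MAX(d)→f](π[d,z,x,a,c,h]((R ⋈[a=d] σ[d<5](U)))) → 2

E1 and E2 produce the same multiset:
c | f
2 | 1
6 | 3

yes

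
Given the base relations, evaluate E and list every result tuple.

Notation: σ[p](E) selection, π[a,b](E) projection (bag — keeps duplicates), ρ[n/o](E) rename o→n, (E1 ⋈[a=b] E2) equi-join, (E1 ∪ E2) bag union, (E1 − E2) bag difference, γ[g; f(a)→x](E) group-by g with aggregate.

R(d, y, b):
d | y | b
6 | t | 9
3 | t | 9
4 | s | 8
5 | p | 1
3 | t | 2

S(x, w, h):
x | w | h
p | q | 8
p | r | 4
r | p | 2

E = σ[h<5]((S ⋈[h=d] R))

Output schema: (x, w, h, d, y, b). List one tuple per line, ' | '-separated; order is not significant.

Subexpression sizes:
  S → 3
  R → 5
  (S ⋈[h=d] R) → 1
  σ[h<5]((S ⋈[h=d] R)) → 1

== RESULT ==
x | w | h | d | y | b
p | r | 4 | 4 | s | 8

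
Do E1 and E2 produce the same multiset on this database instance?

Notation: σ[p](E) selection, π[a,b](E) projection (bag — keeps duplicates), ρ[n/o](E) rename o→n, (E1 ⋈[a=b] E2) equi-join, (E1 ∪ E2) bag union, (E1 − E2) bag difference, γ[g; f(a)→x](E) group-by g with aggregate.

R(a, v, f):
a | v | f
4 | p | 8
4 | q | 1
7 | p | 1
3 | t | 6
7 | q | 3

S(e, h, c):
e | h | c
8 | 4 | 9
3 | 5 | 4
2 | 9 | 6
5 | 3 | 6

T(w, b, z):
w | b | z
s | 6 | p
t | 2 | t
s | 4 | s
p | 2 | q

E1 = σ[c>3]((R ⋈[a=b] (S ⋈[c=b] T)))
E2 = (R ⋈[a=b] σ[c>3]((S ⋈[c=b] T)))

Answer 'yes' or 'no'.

E1 row counts bottom-up:
  R → 5
  S → 4
  T → 4
  (S ⋈[c=b] T) → 3
  (R ⋈[a=b] (S ⋈[c=b] T)) → 2
  σ[c>3]((R ⋈[a=b] (S ⋈[c=b] T))) → 2
E2 row counts bottom-up:
  R → 5
  S → 4
  T → 4
  (S ⋈[c=b] T) → 3
  σ[c>3]((S ⋈[c=b] T)) → 3
  (R ⋈[a=b] σ[c>3]((S ⋈[c=b] T))) → 2

E1 and E2 produce the same multiset:
a | v | f | e | h | c | w | b | z
4 | p | 8 | 3 | 5 | 4 | s | 4 | s
4 | q | 1 | 3 | 5 | 4 | s | 4 | s

yes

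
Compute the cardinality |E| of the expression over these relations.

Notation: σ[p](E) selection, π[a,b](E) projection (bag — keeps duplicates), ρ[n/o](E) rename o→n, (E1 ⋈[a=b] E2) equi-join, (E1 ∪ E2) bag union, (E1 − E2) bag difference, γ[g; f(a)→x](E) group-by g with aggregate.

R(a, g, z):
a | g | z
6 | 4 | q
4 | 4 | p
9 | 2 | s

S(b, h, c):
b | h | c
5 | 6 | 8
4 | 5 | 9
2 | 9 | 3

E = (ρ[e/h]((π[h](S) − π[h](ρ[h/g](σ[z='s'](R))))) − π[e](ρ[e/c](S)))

Stepwise |·|:
  S → 3
  π[h](S) → 3
  R → 3
  σ[z='s'](R) → 1
  ρ[h/g](σ[z='s'](R)) → 1
  π[h](ρ[h/g](σ[z='s'](R))) → 1
  (π[h](S) − π[h](ρ[h/g](σ[z='s'](R)))) → 3
  ρ[e/h]((π[h](S) − π[h](ρ[h/g](σ[z='s'](R))))) → 3
  S → 3
  ρ[e/c](S) → 3
  π[e](ρ[e/c](S)) → 3
  (ρ[e/h]((π[h](S) − π[h](ρ[h/g](σ[z='s'](R))))) − π[e](ρ[e/c](S))) → 2

|E| = 2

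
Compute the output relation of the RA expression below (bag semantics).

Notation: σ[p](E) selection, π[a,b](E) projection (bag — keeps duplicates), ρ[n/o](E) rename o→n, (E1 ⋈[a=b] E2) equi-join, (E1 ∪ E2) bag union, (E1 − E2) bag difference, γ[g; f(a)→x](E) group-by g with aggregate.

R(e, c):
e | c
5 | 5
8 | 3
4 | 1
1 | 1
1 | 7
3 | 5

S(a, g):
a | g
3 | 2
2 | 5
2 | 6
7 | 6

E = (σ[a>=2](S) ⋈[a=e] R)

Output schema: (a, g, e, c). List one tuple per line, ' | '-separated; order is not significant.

Stepwise |·|:
  S → 4
  σ[a>=2](S) → 4
  R → 6
  (σ[a>=2](S) ⋈[a=e] R) → 1

== RESULT ==
a | g | e | c
3 | 2 | 3 | 5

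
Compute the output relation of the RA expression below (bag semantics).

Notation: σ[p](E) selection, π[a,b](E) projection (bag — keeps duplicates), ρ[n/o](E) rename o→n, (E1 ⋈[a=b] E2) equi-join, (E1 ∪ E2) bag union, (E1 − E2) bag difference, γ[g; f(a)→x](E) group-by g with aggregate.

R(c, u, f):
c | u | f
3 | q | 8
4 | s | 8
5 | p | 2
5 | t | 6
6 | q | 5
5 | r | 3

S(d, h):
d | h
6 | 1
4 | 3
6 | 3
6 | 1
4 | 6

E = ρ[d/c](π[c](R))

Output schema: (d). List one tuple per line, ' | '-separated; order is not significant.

Subexpression sizes:
  R → 6
  π[c](R) → 6
  ρ[d/c](π[c](R)) → 6

== RESULT ==
d
3
4
5
5
5
6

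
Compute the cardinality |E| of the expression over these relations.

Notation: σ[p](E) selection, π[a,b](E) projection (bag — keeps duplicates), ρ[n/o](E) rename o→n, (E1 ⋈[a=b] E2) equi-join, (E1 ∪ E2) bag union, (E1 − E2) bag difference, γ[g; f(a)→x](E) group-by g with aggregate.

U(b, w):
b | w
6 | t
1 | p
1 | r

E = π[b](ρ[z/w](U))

Per-node cardinality:
  U → 3
  ρ[z/w](U) → 3
  π[b](ρ[z/w](U)) → 3

|E| = 3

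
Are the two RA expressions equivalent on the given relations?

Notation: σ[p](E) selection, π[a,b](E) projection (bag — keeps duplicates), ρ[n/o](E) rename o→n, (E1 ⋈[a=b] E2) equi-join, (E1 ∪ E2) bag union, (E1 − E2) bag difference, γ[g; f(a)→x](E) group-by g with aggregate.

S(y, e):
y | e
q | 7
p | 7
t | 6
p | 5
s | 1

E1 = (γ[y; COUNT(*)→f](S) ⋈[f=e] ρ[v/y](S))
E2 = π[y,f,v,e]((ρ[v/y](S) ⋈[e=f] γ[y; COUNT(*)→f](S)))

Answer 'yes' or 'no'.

E1 stepwise |·|:
  S → 5
  γ[y; COUNT(*)→f](S) → 4
  S → 5
  ρ[v/y](S) → 5
  (γ[y; COUNT(*)→f](S) ⋈[f=e] ρ[v/y](S)) → 3
E2 stepwise |·|:
  S → 5
  ρ[v/y](S) → 5
  S → 5
  γ[y; COUNT(*)→f](S) → 4
  (ρ[v/y](S) ⋈[e=f] γ[y; COUNT(*)→f](S)) → 3
  π[y,f,v,e]((ρ[v/y](S) ⋈[e=f] γ[y; COUNT(*)→f](S))) → 3

E1 and E2 produce the same multiset:
y | f | v | e
q | 1 | s | 1
s | 1 | s | 1
t | 1 | s | 1

yes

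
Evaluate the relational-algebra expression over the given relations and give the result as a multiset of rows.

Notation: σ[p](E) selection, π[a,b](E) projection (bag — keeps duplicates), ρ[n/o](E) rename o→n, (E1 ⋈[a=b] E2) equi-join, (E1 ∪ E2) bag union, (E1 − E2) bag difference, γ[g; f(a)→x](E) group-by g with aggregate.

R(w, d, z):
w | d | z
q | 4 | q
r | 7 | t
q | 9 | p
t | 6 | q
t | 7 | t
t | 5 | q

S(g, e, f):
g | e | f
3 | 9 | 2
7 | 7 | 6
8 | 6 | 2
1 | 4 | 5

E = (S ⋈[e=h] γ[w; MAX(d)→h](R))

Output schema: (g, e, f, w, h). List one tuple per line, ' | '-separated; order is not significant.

Subexpression sizes:
  S → 4
  R → 6
  γ[w; MAX(d)→h](R) → 3
  (S ⋈[e=h] γ[w; MAX(d)→h](R)) → 3

== RESULT ==
g | e | f | w | h
3 | 9 | 2 | q | 9
7 | 7 | 6 | r | 7
7 | 7 | 6 | t | 7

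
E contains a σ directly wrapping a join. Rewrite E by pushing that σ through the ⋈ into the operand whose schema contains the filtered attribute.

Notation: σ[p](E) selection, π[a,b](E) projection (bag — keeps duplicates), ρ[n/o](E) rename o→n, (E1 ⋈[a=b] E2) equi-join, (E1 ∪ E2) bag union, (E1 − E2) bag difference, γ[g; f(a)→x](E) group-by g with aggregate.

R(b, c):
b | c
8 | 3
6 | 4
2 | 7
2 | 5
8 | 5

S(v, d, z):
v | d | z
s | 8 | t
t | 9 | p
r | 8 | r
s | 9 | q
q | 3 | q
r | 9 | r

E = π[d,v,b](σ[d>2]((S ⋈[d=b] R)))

σ filters on d, owned by the left side.
E' = π[d,v,b]((σ[d>2](S) ⋈[d=b] R))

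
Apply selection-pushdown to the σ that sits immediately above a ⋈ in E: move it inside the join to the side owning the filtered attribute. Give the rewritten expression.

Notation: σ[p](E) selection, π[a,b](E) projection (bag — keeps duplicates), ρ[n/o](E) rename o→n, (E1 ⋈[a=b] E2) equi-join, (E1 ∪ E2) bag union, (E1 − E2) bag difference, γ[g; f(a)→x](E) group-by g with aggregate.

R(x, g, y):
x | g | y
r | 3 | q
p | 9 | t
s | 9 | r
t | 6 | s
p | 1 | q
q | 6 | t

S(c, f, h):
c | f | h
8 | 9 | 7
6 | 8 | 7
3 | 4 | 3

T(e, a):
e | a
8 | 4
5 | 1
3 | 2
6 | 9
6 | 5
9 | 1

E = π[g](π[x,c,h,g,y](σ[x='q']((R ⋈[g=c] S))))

σ filters on x, owned by the left side.
E' = π[g](π[x,c,h,g,y]((σ[x='q'](R) ⋈[g=c] S)))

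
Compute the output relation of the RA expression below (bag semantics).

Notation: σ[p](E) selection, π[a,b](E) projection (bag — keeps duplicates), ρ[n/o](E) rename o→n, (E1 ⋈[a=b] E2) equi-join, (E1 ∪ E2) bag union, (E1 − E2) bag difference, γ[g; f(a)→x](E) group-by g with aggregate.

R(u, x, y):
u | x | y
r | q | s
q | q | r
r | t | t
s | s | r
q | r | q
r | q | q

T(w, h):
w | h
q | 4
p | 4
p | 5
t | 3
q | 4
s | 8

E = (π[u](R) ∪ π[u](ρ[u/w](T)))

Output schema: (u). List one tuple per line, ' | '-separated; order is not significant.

Stepwise |·|:
  R → 6
  π[u](R) → 6
  T → 6
  ρ[u/w](T) → 6
  π[u](ρ[u/w](T)) → 6
  (π[u](R) ∪ π[u](ρ[u/w](T))) → 12

== RESULT ==
u
p
p
q
q
q
q
r
r
r
s
s
t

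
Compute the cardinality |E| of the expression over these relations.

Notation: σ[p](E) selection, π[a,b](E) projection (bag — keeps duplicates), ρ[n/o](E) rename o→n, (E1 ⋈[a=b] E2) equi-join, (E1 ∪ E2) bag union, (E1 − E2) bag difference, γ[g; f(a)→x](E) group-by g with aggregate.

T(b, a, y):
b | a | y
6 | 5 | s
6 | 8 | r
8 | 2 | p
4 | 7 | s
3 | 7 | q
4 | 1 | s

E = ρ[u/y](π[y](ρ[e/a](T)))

Row counts bottom-up:
  T → 6
  ρ[e/a](T) → 6
  π[y](ρ[e/a](T)) → 6
  ρ[u/y](π[y](ρ[e/a](T))) → 6

|E| = 6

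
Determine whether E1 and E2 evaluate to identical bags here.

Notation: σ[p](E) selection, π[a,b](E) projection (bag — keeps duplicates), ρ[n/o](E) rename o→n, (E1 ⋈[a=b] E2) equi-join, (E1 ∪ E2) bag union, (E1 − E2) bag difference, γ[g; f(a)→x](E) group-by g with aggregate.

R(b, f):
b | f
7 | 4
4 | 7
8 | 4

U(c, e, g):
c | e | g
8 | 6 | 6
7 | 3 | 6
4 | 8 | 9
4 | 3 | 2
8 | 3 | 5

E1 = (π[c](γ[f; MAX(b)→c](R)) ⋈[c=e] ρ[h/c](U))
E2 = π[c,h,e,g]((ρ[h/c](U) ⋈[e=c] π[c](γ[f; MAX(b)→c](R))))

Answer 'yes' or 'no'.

E1 subexpression sizes:
  R → 3
  γ[f; MAX(b)→c](R) → 2
  π[c](γ[f; MAX(b)→c](R)) → 2
  U → 5
  ρ[h/c](U) → 5
  (π[c](γ[f; MAX(b)→c](R)) ⋈[c=e] ρ[h/c](U)) → 1
E2 subexpression sizes:
  U → 5
  ρ[h/c](U) → 5
  R → 3
  γ[f; MAX(b)→c](R) → 2
  π[c](γ[f; MAX(b)→c](R)) → 2
  (ρ[h/c](U) ⋈[e=c] π[c](γ[f; MAX(b)→c](R))) → 1
  π[c,h,e,g]((ρ[h/c](U) ⋈[e=c] π[c](γ[f; MAX(b)→c](R)))) → 1

E1 and E2 produce the same multiset:
c | h | e | g
8 | 4 | 8 | 9

yes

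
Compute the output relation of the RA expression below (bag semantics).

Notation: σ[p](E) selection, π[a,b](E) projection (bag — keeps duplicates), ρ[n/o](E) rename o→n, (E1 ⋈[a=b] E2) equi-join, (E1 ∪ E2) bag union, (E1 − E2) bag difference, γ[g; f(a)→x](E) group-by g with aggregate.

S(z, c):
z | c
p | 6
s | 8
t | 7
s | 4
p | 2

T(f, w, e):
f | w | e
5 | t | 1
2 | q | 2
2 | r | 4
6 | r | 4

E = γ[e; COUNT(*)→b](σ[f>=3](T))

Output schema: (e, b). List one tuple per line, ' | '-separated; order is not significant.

Stepwise |·|:
  T → 4
  σ[f>=3](T) → 2
  γ[e; COUNT(*)→b](σ[f>=3](T)) → 2

== RESULT ==
e | b
1 | 1
4 | 1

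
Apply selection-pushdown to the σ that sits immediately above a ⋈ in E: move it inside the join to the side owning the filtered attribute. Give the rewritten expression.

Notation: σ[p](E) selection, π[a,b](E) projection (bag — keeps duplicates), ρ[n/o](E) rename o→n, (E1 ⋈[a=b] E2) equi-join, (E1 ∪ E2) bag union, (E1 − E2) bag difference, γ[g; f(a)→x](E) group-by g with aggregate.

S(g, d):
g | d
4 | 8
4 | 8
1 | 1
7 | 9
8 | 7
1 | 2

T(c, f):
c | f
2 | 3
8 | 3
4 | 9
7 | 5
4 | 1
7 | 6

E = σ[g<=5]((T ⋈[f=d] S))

σ filters on g, owned by the right side.
E' = (T ⋈[f=d] σ[g<=5](S))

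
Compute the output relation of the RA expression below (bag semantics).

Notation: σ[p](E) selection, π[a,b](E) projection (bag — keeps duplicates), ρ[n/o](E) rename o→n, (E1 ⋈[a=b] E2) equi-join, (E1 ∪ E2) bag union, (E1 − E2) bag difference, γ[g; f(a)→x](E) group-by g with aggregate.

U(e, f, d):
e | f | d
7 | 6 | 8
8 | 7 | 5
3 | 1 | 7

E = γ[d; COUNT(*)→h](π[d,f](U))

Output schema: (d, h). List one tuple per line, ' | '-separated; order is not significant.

Per-node cardinality:
  U → 3
  π[d,f](U) → 3
  γ[d; COUNT(*)→h](π[d,f](U)) → 3

== RESULT ==
d | h
5 | 1
7 | 1
8 | 1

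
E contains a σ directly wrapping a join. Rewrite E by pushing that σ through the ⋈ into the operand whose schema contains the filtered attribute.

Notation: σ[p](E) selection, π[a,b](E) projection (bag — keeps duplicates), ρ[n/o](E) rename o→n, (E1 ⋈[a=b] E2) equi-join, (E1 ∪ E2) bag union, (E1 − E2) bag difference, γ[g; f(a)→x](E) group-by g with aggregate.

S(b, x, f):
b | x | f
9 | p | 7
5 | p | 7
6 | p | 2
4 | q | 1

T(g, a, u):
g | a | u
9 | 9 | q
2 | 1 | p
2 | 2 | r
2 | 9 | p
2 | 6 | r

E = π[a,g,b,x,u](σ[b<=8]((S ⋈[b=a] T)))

σ filters on b, owned by the left side.
E' = π[a,g,b,x,u]((σ[b<=8](S) ⋈[b=a] T))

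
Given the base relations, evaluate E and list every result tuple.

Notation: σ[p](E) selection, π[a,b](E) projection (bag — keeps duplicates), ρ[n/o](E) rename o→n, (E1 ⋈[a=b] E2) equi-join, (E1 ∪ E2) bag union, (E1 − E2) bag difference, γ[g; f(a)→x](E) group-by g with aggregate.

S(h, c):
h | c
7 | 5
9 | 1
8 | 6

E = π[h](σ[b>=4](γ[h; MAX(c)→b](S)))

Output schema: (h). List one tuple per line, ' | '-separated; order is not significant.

Row counts bottom-up:
  S → 3
  γ[h; MAX(c)→b](S) → 3
  σ[b>=4](γ[h; MAX(c)→b](S)) → 2
  π[h](σ[b>=4](γ[h; MAX(c)→b](S))) → 2

== RESULT ==
h
7
8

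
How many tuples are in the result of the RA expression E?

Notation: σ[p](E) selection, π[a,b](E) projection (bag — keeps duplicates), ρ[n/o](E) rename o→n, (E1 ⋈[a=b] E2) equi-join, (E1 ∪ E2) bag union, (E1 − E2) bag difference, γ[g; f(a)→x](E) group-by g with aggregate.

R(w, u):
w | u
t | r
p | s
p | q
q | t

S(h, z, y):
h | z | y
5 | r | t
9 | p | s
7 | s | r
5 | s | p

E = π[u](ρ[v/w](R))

Per-node cardinality:
  R → 4
  ρ[v/w](R) → 4
  π[u](ρ[v/w](R)) → 4

|E| = 4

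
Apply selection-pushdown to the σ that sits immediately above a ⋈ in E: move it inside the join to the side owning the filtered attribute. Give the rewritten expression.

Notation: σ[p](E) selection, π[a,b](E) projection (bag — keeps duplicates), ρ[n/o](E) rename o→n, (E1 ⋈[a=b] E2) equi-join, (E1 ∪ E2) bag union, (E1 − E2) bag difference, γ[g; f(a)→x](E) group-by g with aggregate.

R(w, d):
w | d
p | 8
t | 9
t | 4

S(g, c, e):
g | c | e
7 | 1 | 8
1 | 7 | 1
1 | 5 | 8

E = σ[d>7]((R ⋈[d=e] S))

σ filters on d, owned by the left side.
E' = (σ[d>7](R) ⋈[d=e] S)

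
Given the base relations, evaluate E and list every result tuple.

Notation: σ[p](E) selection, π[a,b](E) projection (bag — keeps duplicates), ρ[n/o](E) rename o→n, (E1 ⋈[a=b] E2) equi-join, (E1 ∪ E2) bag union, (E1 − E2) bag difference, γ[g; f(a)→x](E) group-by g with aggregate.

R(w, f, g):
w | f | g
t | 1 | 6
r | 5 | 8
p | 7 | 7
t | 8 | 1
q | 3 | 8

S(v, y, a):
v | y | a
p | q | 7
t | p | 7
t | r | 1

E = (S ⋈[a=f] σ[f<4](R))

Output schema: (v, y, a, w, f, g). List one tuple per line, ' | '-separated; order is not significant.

Subexpression sizes:
  S → 3
  R → 5
  σ[f<4](R) → 2
  (S ⋈[a=f] σ[f<4](R)) → 1

== RESULT ==
v | y | a | w | f | g
t | r | 1 | t | 1 | 6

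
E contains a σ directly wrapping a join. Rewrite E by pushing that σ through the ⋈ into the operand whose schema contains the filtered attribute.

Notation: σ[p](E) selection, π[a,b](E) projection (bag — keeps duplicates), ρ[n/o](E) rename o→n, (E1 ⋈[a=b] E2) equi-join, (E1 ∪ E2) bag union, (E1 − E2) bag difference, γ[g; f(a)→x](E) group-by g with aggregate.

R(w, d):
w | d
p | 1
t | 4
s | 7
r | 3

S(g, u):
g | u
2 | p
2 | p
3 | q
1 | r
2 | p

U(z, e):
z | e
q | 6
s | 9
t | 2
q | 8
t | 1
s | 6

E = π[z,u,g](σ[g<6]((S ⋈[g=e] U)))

σ filters on g, owned by the left side.
E' = π[z,u,g]((σ[g<6](S) ⋈[g=e] U))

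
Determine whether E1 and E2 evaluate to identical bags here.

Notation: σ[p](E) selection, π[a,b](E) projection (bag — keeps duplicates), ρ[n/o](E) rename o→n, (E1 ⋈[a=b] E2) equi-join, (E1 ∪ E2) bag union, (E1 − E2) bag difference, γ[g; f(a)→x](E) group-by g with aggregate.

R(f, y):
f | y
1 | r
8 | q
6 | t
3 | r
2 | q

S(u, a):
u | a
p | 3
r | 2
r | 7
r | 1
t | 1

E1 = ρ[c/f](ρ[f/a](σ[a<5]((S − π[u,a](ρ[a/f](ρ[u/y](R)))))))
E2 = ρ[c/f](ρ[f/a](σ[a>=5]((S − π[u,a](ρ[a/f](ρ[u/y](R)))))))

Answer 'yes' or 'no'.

E1 subexpression sizes:
  S → 5
  R → 5
  ρ[u/y](R) → 5
  ρ[a/f](ρ[u/y](R)) → 5
  π[u,a](ρ[a/f](ρ[u/y](R))) → 5
  (S − π[u,a](ρ[a/f](ρ[u/y](R)))) → 4
  σ[a<5]((S − π[u,a](ρ[a/f](ρ[u/y](R))))) → 3
  ρ[f/a](σ[a<5]((S − π[u,a](ρ[a/f](ρ[u/y](R)))))) → 3
  ρ[c/f](ρ[f/a](σ[a<5]((S − π[u,a](ρ[a/f](ρ[u/y](R))))))) → 3
E2 subexpression sizes:
  S → 5
  R → 5
  ρ[u/y](R) → 5
  ρ[a/f](ρ[u/y](R)) → 5
  π[u,a](ρ[a/f](ρ[u/y](R))) → 5
  (S − π[u,a](ρ[a/f](ρ[u/y](R)))) → 4
  σ[a>=5]((S − π[u,a](ρ[a/f](ρ[u/y](R))))) → 1
  ρ[f/a](σ[a>=5]((S − π[u,a](ρ[a/f](ρ[u/y](R)))))) → 1
  ρ[c/f](ρ[f/a](σ[a>=5]((S − π[u,a](ρ[a/f](ρ[u/y](R))))))) → 1

E1 result:
u | c
p | 3
r | 2
t | 1
E2 result:
u | c
r | 7
Witness: ('r', 7) appears 0× in E1 but 1× in E2.

no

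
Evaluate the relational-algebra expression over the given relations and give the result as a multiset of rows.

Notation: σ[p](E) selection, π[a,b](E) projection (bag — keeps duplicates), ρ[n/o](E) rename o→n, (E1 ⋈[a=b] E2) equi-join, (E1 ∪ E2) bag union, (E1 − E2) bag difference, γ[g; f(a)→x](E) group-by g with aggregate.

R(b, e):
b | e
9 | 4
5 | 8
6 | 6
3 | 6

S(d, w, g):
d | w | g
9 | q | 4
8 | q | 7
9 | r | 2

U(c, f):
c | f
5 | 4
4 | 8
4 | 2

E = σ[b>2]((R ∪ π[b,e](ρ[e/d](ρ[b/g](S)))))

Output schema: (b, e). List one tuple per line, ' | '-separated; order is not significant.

Row counts bottom-up:
  R → 4
  S → 3
  ρ[b/g](S) → 3
  ρ[e/d](ρ[b/g](S)) → 3
  π[b,e](ρ[e/d](ρ[b/g](S))) → 3
  (R ∪ π[b,e](ρ[e/d](ρ[b/g](S)))) → 7
  σ[b>2]((R ∪ π[b,e](ρ[e/d](ρ[b/g](S))))) → 6

== RESULT ==
b | e
3 | 6
4 | 9
5 | 8
6 | 6
7 | 8
9 | 4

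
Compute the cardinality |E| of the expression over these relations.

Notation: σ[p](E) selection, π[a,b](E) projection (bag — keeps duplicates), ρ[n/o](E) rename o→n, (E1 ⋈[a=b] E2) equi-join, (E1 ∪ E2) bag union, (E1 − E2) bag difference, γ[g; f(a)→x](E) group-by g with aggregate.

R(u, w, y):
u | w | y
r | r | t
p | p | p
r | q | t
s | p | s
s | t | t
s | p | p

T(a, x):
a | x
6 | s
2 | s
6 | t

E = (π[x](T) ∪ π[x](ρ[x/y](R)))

Per-node cardinality:
  T → 3
  π[x](T) → 3
  R → 6
  ρ[x/y](R) → 6
  π[x](ρ[x/y](R)) → 6
  (π[x](T) ∪ π[x](ρ[x/y](R))) → 9

|E| = 9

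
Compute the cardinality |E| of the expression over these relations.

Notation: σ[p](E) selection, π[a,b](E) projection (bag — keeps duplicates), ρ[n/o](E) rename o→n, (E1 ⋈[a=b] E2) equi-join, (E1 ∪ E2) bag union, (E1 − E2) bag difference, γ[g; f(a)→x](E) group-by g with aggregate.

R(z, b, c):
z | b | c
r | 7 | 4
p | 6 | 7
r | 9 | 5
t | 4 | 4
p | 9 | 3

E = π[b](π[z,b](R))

Stepwise |·|:
  R → 5
  π[z,b](R) → 5
  π[b](π[z,b](R)) → 5

|E| = 5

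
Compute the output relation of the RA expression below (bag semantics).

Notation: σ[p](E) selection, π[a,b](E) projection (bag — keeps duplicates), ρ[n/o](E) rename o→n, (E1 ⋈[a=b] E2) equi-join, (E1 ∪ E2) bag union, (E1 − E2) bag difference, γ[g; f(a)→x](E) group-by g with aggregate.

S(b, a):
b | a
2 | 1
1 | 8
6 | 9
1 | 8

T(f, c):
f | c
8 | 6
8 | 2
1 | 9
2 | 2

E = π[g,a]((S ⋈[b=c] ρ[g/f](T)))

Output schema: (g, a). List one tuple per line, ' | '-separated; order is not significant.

Row counts bottom-up:
  S → 4
  T → 4
  ρ[g/f](T) → 4
  (S ⋈[b=c] ρ[g/f](T)) → 3
  π[g,a]((S ⋈[b=c] ρ[g/f](T))) → 3

== RESULT ==
g | a
2 | 1
8 | 1
8 | 9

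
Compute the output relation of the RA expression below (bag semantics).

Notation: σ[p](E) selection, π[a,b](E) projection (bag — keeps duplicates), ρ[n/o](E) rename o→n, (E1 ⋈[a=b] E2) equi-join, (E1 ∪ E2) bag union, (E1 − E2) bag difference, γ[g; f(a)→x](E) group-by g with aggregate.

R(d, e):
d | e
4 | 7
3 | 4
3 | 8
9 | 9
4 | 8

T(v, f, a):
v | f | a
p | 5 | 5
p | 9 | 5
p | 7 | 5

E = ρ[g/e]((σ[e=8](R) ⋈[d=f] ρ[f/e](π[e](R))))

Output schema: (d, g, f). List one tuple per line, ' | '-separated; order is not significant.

Row counts bottom-up:
  R → 5
  σ[e=8](R) → 2
  R → 5
  π[e](R) → 5
  ρ[f/e](π[e](R)) → 5
  (σ[e=8](R) ⋈[d=f] ρ[f/e](π[e](R))) → 1
  ρ[g/e]((σ[e=8](R) ⋈[d=f] ρ[f/e](π[e](R)))) → 1

== RESULT ==
d | g | f
4 | 8 | 4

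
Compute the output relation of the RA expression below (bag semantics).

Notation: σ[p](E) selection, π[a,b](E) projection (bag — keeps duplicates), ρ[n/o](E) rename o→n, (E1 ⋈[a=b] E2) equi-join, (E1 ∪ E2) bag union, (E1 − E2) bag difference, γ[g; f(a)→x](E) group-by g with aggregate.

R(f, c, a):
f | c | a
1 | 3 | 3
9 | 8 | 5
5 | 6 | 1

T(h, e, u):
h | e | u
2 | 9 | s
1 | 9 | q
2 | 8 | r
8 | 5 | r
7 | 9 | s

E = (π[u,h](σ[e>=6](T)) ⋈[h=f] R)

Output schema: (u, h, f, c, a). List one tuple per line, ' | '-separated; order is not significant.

Row counts bottom-up:
  T → 5
  σ[e>=6](T) → 4
  π[u,h](σ[e>=6](T)) → 4
  R → 3
  (π[u,h](σ[e>=6](T)) ⋈[h=f] R) → 1

== RESULT ==
u | h | f | c | a
q | 1 | 1 | 3 | 3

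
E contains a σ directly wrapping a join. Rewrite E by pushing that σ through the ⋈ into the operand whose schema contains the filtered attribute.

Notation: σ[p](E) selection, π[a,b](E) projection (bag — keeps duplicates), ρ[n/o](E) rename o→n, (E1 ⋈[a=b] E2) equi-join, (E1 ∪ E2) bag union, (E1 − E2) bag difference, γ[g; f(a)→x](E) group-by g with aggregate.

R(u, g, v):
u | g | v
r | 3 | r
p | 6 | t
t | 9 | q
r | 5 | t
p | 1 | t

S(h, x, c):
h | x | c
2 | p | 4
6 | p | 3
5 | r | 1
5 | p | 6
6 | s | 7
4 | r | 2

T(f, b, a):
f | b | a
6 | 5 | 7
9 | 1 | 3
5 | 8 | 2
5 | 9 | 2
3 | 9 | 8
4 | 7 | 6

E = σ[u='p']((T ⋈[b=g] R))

σ filters on u, owned by the right side.
E' = (T ⋈[b=g] σ[u='p'](R))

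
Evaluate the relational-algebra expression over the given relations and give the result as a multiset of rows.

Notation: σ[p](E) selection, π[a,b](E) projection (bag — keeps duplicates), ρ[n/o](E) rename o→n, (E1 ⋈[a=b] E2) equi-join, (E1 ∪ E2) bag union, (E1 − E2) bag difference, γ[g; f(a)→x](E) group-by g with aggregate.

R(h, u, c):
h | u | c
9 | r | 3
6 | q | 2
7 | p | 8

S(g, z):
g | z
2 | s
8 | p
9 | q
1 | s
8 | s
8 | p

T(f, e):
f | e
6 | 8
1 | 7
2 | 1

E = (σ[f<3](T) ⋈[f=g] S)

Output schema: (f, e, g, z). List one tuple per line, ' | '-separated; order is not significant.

Stepwise |·|:
  T → 3
  σ[f<3](T) → 2
  S → 6
  (σ[f<3](T) ⋈[f=g] S) → 2

== RESULT ==
f | e | g | z
1 | 7 | 1 | s
2 | 1 | 2 | s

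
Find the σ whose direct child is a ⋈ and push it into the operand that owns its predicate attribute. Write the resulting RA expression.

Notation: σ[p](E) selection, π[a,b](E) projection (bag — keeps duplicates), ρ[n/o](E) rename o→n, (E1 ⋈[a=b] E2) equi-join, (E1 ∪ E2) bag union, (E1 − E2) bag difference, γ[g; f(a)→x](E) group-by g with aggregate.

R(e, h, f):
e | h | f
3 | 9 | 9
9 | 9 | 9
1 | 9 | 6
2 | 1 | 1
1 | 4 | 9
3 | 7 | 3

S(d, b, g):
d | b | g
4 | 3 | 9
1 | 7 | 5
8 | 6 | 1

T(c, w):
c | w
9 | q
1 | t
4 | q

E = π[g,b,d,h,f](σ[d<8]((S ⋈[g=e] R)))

σ filters on d, owned by the left side.
E' = π[g,b,d,h,f]((σ[d<8](S) ⋈[g=e] R))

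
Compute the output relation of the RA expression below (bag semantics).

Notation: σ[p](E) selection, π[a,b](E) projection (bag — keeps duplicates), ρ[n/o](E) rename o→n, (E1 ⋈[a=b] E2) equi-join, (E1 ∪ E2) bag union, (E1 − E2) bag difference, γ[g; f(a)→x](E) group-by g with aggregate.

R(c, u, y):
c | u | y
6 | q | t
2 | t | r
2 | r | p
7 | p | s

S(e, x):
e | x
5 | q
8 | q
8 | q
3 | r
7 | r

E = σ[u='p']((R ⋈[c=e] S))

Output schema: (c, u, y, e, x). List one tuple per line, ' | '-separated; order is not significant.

Row counts bottom-up:
  R → 4
  S → 5
  (R ⋈[c=e] S) → 1
  σ[u='p']((R ⋈[c=e] S)) → 1

== RESULT ==
c | u | y | e | x
7 | p | s | 7 | r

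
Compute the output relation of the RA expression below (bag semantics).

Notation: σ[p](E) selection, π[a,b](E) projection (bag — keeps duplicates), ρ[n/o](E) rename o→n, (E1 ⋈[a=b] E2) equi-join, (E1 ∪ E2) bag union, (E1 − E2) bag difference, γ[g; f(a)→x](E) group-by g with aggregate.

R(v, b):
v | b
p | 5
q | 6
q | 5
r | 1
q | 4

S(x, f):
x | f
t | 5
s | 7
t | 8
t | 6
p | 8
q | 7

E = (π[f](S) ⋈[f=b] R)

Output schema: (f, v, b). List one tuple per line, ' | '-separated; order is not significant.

Subexpression sizes:
  S → 6
  π[f](S) → 6
  R → 5
  (π[f](S) ⋈[f=b] R) → 3

== RESULT ==
f | v | b
5 | p | 5
5 | q | 5
6 | q | 6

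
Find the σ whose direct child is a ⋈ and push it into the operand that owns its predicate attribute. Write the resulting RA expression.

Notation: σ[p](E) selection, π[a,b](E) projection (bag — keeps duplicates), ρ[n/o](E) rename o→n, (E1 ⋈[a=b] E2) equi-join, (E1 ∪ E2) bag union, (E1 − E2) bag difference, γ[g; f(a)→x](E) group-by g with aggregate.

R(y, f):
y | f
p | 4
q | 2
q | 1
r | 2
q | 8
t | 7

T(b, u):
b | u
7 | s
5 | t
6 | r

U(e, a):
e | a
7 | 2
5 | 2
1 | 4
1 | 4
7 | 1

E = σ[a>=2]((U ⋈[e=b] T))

σ filters on a, owned by the left side.
E' = (σ[a>=2](U) ⋈[e=b] T)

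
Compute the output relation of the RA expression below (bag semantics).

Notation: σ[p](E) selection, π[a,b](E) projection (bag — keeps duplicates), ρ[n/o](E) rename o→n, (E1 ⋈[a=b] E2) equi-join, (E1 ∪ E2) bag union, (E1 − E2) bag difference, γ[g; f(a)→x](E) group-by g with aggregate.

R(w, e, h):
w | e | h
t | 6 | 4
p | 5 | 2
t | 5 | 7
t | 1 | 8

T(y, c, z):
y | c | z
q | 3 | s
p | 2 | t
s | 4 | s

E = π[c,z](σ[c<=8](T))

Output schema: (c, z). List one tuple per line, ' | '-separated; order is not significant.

Stepwise |·|:
  T → 3
  σ[c<=8](T) → 3
  π[c,z](σ[c<=8](T)) → 3

== RESULT ==
c | z
2 | t
3 | s
4 | s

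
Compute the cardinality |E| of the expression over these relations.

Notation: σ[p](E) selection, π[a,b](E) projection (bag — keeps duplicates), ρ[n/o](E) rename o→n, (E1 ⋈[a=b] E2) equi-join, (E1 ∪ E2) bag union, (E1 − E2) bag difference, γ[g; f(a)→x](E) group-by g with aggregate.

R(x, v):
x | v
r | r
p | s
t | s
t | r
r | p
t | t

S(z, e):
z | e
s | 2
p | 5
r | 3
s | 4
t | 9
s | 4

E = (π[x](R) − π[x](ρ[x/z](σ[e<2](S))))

Subexpression sizes:
  R → 6
  π[x](R) → 6
  S → 6
  σ[e<2](S) → 0
  ρ[x/z](σ[e<2](S)) → 0
  π[x](ρ[x/z](σ[e<2](S))) → 0
  (π[x](R) − π[x](ρ[x/z](σ[e<2](S)))) → 6

|E| = 6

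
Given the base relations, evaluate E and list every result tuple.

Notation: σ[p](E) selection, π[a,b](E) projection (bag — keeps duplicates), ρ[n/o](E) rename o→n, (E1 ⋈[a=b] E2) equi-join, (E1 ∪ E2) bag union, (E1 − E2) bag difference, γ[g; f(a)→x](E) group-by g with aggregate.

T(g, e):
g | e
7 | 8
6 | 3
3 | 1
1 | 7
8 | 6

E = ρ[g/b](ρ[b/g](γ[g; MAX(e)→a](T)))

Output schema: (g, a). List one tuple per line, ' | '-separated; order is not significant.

Row counts bottom-up:
  T → 5
  γ[g; MAX(e)→a](T) → 5
  ρ[b/g](γ[g; MAX(e)→a](T)) → 5
  ρ[g/b](ρ[b/g](γ[g; MAX(e)→a](T))) → 5

== RESULT ==
g | a
1 | 7
3 | 1
6 | 3
7 | 8
8 | 6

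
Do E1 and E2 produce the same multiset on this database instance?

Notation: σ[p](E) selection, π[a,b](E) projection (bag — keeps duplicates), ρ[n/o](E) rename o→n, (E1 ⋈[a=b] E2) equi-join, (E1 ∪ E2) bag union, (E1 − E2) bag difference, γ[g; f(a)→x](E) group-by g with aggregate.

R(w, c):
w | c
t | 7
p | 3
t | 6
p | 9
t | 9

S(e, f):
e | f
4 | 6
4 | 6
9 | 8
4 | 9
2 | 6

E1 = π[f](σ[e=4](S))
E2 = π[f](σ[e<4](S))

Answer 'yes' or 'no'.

E1 row counts bottom-up:
  S → 5
  σ[e=4](S) → 3
  π[f](σ[e=4](S)) → 3
E2 row counts bottom-up:
  S → 5
  σ[e<4](S) → 1
  π[f](σ[e<4](S)) → 1

E1 result:
f
6
6
9
E2 result:
f
6
Witness: (6,) appears 2× in E1 but 1× in E2.

no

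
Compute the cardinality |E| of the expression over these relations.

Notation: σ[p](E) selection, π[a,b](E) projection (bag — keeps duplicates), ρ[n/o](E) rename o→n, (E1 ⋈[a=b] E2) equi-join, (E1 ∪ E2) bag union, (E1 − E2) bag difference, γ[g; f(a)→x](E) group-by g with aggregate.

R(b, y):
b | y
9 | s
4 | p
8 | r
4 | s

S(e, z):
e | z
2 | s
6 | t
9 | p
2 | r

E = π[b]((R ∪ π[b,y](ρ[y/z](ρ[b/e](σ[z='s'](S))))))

Per-node cardinality:
  R → 4
  S → 4
  σ[z='s'](S) → 1
  ρ[b/e](σ[z='s'](S)) → 1
  ρ[y/z](ρ[b/e](σ[z='s'](S))) → 1
  π[b,y](ρ[y/z](ρ[b/e](σ[z='s'](S)))) → 1
  (R ∪ π[b,y](ρ[y/z](ρ[b/e](σ[z='s'](S))))) → 5
  π[b]((R ∪ π[b,y](ρ[y/z](ρ[b/e](σ[z='s'](S)))))) → 5

|E| = 5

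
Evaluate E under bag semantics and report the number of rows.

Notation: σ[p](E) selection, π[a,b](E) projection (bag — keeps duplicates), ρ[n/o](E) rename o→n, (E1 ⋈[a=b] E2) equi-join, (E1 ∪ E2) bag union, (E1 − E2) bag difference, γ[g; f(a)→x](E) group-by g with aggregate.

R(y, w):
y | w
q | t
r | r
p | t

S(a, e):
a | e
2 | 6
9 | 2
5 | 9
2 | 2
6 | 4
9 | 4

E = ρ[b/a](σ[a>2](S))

Subexpression sizes:
  S → 6
  σ[a>2](S) → 4
  ρ[b/a](σ[a>2](S)) → 4

|E| = 4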